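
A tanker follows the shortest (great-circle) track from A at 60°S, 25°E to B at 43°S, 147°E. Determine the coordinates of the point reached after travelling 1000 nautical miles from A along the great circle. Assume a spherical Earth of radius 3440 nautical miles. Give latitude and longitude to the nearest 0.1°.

Write both endpoints as unit vectors p₁, p₂ with components (cos φ cos λ, cos φ sin λ, sin φ).
The central angle between the endpoints is δ = arccos(p₁·p₂) ≈ 1.163 rad (66.6°). The total great-circle distance is δ·R ≈ 1.163 × 3440 ≈ 4000 nmi, so the target fraction is f = 1000/4000 ≈ 0.250.
Interpolate at f ≈ 0.250 with slerp weights a = sin((1−f)δ)/sin δ ≈ 0.834, b = sin(fδ)/sin δ ≈ 0.312.
p = a·p₁ + b·p₂ ≈ (0.186, 0.301, -0.935); φ = arcsin(p_z) ≈ -69.28°, λ = atan2(p_y, p_x) ≈ 58.19°.

≈ 69.3°S, 58.2°E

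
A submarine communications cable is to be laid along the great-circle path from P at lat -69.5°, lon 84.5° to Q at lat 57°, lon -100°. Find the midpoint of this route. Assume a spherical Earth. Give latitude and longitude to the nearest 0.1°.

Write both endpoints as unit vectors p₁, p₂ with components (cos φ cos λ, cos φ sin λ, sin φ).
The central angle between the endpoints is δ = arccos(p₁·p₂) ≈ 2.921 rad (167.3°).
Interpolate at f = 1/2 with slerp weights a = sin((1−f)δ)/sin δ ≈ 4.537, b = sin(fδ)/sin δ ≈ 4.537.
p = a·p₁ + b·p₂ ≈ (-0.277, -0.852, -0.445); φ = arcsin(p_z) ≈ -26.40°, λ = atan2(p_y, p_x) ≈ -108.00°.

≈ lat -26.4°, lon -108.0°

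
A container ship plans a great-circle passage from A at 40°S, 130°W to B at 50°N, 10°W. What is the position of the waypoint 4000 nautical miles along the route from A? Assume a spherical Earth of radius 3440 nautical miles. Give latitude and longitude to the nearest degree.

≈ 8°N, 80°W

The haversine formula gives a central angle δ ≈ 2.402 rad (137.6°) between the endpoints. The total great-circle distance is δ·R ≈ 2.402 × 3440 ≈ 8262 nmi, so the target fraction is f = 4000/8262 ≈ 0.484.
Interpolate at f ≈ 0.484 with slerp weights a = sin((1−f)δ)/sin δ ≈ 1.402, b = sin(fδ)/sin δ ≈ 1.362.
p = a·p₁ + b·p₂ ≈ (0.171, -0.975, 0.142); φ = arcsin(p_z) ≈ 8.14°, λ = atan2(p_y, p_x) ≈ -80.03°.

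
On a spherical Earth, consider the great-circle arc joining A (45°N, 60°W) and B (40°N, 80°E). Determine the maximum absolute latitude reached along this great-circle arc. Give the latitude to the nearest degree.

The great circle lies in the plane with unit normal n̂ = (p₁ × p₂)/|p₁ × p₂|.
Here n̂_z ≈ +0.348; the vertex latitude is φ_max = arccos|n̂_z| ≈ 69.6°.
Check via Clairaut: cos φ_max = |cos φ₁| · sin C = cos(45.0°)·sin(29.5°) ≈ 0.348, again giving ≈ 69.6°.

≈ 70°N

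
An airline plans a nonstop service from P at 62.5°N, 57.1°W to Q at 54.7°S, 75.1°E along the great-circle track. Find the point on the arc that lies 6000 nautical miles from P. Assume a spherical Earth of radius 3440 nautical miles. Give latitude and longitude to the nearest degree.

Convert each endpoint to a unit vector on the sphere (x = cos φ cos λ, y = cos φ sin λ, z = sin φ).
The central angle between the endpoints is δ = arccos(p₁·p₂) ≈ 2.698 rad (154.6°). The total great-circle distance is δ·R ≈ 2.698 × 3440 ≈ 9281 nmi, so the target fraction is f = 6000/9281 ≈ 0.647.
Interpolate at f ≈ 0.647 with slerp weights a = sin((1−f)δ)/sin δ ≈ 1.900, b = sin(fδ)/sin δ ≈ 2.294.
p = a·p₁ + b·p₂ ≈ (0.817, 0.545, -0.188); φ = arcsin(p_z) ≈ -10.81°, λ = atan2(p_y, p_x) ≈ 33.68°.

≈ 11°S, 34°E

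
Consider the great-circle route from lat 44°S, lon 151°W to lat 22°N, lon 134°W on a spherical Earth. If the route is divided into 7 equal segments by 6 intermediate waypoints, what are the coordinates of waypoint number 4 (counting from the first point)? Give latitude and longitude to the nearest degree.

Convert each endpoint to a unit vector on the sphere (x = cos φ cos λ, y = cos φ sin λ, z = sin φ).
The central angle between the endpoints is δ = arccos(p₁·p₂) ≈ 1.184 rad (67.8°).
Interpolate at f = 4/7 with slerp weights a = sin((1−f)δ)/sin δ ≈ 0.525, b = sin(fδ)/sin δ ≈ 0.676.
p = a·p₁ + b·p₂ ≈ (-0.765, -0.634, -0.111); φ = arcsin(p_z) ≈ -6.38°, λ = atan2(p_y, p_x) ≈ -140.37°.

≈ lat 6°S, lon 140°W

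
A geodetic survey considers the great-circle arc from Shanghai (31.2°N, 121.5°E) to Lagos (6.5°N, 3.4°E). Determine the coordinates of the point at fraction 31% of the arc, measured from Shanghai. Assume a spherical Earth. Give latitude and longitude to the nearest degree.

≈ 37°N, 81°E

Write both endpoints as unit vectors p₁, p₂ with components (cos φ cos λ, cos φ sin λ, sin φ).
The central angle between the endpoints is δ = arccos(p₁·p₂) ≈ 1.919 rad (110.0°).
Interpolate at f = 0.31 with slerp weights a = sin((1−f)δ)/sin δ ≈ 1.032, b = sin(fδ)/sin δ ≈ 0.596.
p = a·p₁ + b·p₂ ≈ (0.130, 0.788, 0.602); φ = arcsin(p_z) ≈ 37.02°, λ = atan2(p_y, p_x) ≈ 80.60°.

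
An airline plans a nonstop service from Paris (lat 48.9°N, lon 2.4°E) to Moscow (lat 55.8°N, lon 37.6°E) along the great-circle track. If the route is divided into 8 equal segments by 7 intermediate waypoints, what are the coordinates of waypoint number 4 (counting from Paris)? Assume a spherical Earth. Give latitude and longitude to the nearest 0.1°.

Convert each endpoint to a unit vector on the sphere (x = cos φ cos λ, y = cos φ sin λ, z = sin φ).
The central angle between the endpoints is δ = arccos(p₁·p₂) ≈ 0.389 rad (22.3°).
Interpolate at f = 4/8 with slerp weights a = sin((1−f)δ)/sin δ ≈ 0.510, b = sin(fδ)/sin δ ≈ 0.510.
p = a·p₁ + b·p₂ ≈ (0.562, 0.189, 0.806); φ = arcsin(p_z) ≈ 53.66°, λ = atan2(p_y, p_x) ≈ 18.58°.

≈ lat 53.7°N, lon 18.6°E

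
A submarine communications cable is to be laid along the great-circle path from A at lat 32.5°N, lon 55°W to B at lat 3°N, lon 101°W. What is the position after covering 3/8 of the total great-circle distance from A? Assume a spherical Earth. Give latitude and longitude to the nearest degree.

≈ lat 23°N, lon 74°W

The haversine formula gives a central angle δ ≈ 0.911 rad (52.2°) between the endpoints.
Interpolate at f = 3/8 with slerp weights a = sin((1−f)δ)/sin δ ≈ 0.682, b = sin(fδ)/sin δ ≈ 0.424.
p = a·p₁ + b·p₂ ≈ (0.249, -0.887, 0.389); φ = arcsin(p_z) ≈ 22.88°, λ = atan2(p_y, p_x) ≈ -74.30°.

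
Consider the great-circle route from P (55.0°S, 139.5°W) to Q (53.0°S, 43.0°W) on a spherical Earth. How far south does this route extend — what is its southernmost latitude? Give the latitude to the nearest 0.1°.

The great circle lies in the plane with unit normal n̂ = (p₁ × p₂)/|p₁ × p₂|.
Here n̂_z ≈ +0.435; the vertex latitude is φ_max = arccos|n̂_z| ≈ 64.2°.
Check via Clairaut: cos φ_max = |cos φ₁| · sin C = cos(55.0°)·sin(130.7°) ≈ 0.435, again giving ≈ 64.2°.

≈ 64.2°S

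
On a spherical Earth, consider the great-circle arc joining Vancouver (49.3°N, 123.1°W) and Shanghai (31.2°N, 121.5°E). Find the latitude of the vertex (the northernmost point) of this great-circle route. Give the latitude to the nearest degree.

≈ 59°N

The great circle lies in the plane with unit normal n̂ = (p₁ × p₂)/|p₁ × p₂|.
Here n̂_z ≈ -0.510; the vertex latitude is φ_max = arccos|n̂_z| ≈ 59.3°.
Check via Clairaut: cos φ_max = |cos φ₁| · sin C = cos(49.3°)·sin(51.4°) ≈ 0.510, again giving ≈ 59.3°.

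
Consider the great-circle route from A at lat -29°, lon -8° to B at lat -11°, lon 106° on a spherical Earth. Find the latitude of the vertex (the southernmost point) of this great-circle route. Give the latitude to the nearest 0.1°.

The great circle lies in the plane with unit normal n̂ = (p₁ × p₂)/|p₁ × p₂|.
Here n̂_z ≈ +0.812; the vertex latitude is φ_max = arccos|n̂_z| ≈ 35.8°.
Check via Clairaut: cos φ_max = |cos φ₁| · sin C = cos(29.0°)·sin(111.9°) ≈ 0.812, again giving ≈ 35.8°.

≈ -35.8°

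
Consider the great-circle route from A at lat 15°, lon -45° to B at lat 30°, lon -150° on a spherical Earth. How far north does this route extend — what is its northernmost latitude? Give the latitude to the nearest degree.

≈ 36°

The great circle lies in the plane with unit normal n̂ = (p₁ × p₂)/|p₁ × p₂|.
Here n̂_z ≈ -0.811; the vertex latitude is φ_max = arccos|n̂_z| ≈ 35.8°.
Check via Clairaut: cos φ_max = |cos φ₁| · sin C = cos(15.0°)·sin(57.1°) ≈ 0.811, again giving ≈ 35.8°.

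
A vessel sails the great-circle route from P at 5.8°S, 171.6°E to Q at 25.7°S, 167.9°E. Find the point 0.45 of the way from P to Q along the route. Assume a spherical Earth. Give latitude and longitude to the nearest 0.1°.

The haversine formula gives a central angle δ ≈ 0.353 rad (20.2°) between the endpoints.
Interpolate at f = 0.45 with slerp weights a = sin((1−f)δ)/sin δ ≈ 0.558, b = sin(fδ)/sin δ ≈ 0.458.
p = a·p₁ + b·p₂ ≈ (-0.952, 0.168, -0.255); φ = arcsin(p_z) ≈ -14.76°, λ = atan2(p_y, p_x) ≈ 170.02°.

≈ 14.8°S, 170.0°E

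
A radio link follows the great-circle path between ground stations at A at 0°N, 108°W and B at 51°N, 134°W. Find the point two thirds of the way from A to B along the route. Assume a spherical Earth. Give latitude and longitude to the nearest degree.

≈ 35°N, 122°W

Write both endpoints as unit vectors p₁, p₂ with components (cos φ cos λ, cos φ sin λ, sin φ).
The central angle between the endpoints is δ = arccos(p₁·p₂) ≈ 0.970 rad (55.6°).
Interpolate at f = 2/3 with slerp weights a = sin((1−f)δ)/sin δ ≈ 0.385, b = sin(fδ)/sin δ ≈ 0.730.
p = a·p₁ + b·p₂ ≈ (-0.438, -0.697, 0.568); φ = arcsin(p_z) ≈ 34.58°, λ = atan2(p_y, p_x) ≈ -122.17°.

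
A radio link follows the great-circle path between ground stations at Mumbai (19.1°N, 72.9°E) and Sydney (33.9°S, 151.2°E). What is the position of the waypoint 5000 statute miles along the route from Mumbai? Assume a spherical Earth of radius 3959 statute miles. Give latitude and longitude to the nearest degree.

From cos δ = sin φ₁ sin φ₂ + cos φ₁ cos φ₂ cos Δλ, the central angle is δ ≈ 1.594 rad (91.3°). The total great-circle distance is δ·R ≈ 1.594 × 3959 ≈ 6312 mi, so the target fraction is f = 5000/6312 ≈ 0.792.
Interpolate at f ≈ 0.792 with slerp weights a = sin((1−f)δ)/sin δ ≈ 0.325, b = sin(fδ)/sin δ ≈ 0.953.
p = a·p₁ + b·p₂ ≈ (-0.603, 0.675, -0.425); φ = arcsin(p_z) ≈ -25.16°, λ = atan2(p_y, p_x) ≈ 131.77°.

≈ 25°S, 132°E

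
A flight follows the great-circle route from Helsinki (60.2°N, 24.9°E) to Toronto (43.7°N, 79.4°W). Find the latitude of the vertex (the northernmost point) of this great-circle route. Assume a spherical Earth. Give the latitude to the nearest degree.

≈ 66°N

The great circle lies in the plane with unit normal n̂ = (p₁ × p₂)/|p₁ × p₂|.
Here n̂_z ≈ -0.405; the vertex latitude is φ_max = arccos|n̂_z| ≈ 66.1°.
Check via Clairaut: cos φ_max = |cos φ₁| · sin C = cos(60.2°)·sin(54.6°) ≈ 0.405, again giving ≈ 66.1°.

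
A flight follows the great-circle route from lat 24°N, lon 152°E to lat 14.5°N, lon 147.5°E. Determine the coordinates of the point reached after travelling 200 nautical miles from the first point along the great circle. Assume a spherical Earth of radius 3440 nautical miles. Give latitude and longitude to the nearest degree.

≈ lat 21°N, lon 151°E

Write both endpoints as unit vectors p₁, p₂ with components (cos φ cos λ, cos φ sin λ, sin φ).
The central angle between the endpoints is δ = arccos(p₁·p₂) ≈ 0.182 rad (10.4°). The total great-circle distance is δ·R ≈ 0.182 × 3440 ≈ 625 nmi, so the target fraction is f = 200/625 ≈ 0.320.
Interpolate at f ≈ 0.320 with slerp weights a = sin((1−f)δ)/sin δ ≈ 0.682, b = sin(fδ)/sin δ ≈ 0.322.
p = a·p₁ + b·p₂ ≈ (-0.813, 0.460, 0.358); φ = arcsin(p_z) ≈ 20.97°, λ = atan2(p_y, p_x) ≈ 150.50°.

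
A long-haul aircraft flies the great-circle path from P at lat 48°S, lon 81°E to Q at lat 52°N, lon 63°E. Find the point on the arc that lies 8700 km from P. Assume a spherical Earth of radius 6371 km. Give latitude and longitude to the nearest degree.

≈ lat 29°N, lon 68°E

Convert each endpoint to a unit vector on the sphere (x = cos φ cos λ, y = cos φ sin λ, z = sin φ).
The central angle between the endpoints is δ = arccos(p₁·p₂) ≈ 1.766 rad (101.2°). The total great-circle distance is δ·R ≈ 1.766 × 6371 ≈ 11250 km, so the target fraction is f = 8700/11250 ≈ 0.773.
Interpolate at f ≈ 0.773 with slerp weights a = sin((1−f)δ)/sin δ ≈ 0.397, b = sin(fδ)/sin δ ≈ 0.998.
p = a·p₁ + b·p₂ ≈ (0.321, 0.810, 0.491); φ = arcsin(p_z) ≈ 29.42°, λ = atan2(p_y, p_x) ≈ 68.41°.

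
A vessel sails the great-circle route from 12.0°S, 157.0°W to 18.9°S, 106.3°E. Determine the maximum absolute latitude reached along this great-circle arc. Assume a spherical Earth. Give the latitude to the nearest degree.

≈ 23°S

The great circle lies in the plane with unit normal n̂ = (p₁ × p₂)/|p₁ × p₂|.
Here n̂_z ≈ -0.920; the vertex latitude is φ_max = arccos|n̂_z| ≈ 23.1°.
Check via Clairaut: cos φ_max = |cos φ₁| · sin C = cos(12.0°)·sin(109.9°) ≈ 0.920, again giving ≈ 23.1°.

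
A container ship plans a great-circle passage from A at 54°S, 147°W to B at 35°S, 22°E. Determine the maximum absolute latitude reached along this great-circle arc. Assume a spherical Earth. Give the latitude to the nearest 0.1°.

The great circle lies in the plane with unit normal n̂ = (p₁ × p₂)/|p₁ × p₂|.
Here n̂_z ≈ +0.092; the vertex latitude is φ_max = arccos|n̂_z| ≈ 84.7°.
Check via Clairaut: cos φ_max = |cos φ₁| · sin C = cos(54.0°)·sin(171.0°) ≈ 0.092, again giving ≈ 84.7°.

≈ 84.7°S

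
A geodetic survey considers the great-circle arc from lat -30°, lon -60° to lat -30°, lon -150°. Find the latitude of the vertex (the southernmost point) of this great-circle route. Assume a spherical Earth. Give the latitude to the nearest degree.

≈ -39°

The great circle lies in the plane with unit normal n̂ = (p₁ × p₂)/|p₁ × p₂|.
Here n̂_z ≈ -0.775; the vertex latitude is φ_max = arccos|n̂_z| ≈ 39.2°.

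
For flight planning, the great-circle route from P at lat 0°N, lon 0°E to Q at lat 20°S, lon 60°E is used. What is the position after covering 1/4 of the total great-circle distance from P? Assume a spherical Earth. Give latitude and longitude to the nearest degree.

≈ lat 6°S, lon 14°E

Write both endpoints as unit vectors p₁, p₂ with components (cos φ cos λ, cos φ sin λ, sin φ).
The central angle between the endpoints is δ = arccos(p₁·p₂) ≈ 1.082 rad (62.0°).
Interpolate at f = 1/4 with slerp weights a = sin((1−f)δ)/sin δ ≈ 0.821, b = sin(fδ)/sin δ ≈ 0.303.
p = a·p₁ + b·p₂ ≈ (0.964, 0.246, -0.104); φ = arcsin(p_z) ≈ -5.94°, λ = atan2(p_y, p_x) ≈ 14.34°.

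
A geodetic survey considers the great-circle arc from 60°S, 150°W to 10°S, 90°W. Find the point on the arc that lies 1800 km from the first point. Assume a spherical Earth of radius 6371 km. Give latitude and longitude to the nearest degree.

≈ 51°S, 126°W

Convert each endpoint to a unit vector on the sphere (x = cos φ cos λ, y = cos φ sin λ, z = sin φ).
The central angle between the endpoints is δ = arccos(p₁·p₂) ≈ 1.163 rad (66.6°). The total great-circle distance is δ·R ≈ 1.163 × 6371 ≈ 7409 km, so the target fraction is f = 1800/7409 ≈ 0.243.
Interpolate at f ≈ 0.243 with slerp weights a = sin((1−f)δ)/sin δ ≈ 0.840, b = sin(fδ)/sin δ ≈ 0.304.
p = a·p₁ + b·p₂ ≈ (-0.364, -0.509, -0.780); φ = arcsin(p_z) ≈ -51.27°, λ = atan2(p_y, p_x) ≈ -125.54°.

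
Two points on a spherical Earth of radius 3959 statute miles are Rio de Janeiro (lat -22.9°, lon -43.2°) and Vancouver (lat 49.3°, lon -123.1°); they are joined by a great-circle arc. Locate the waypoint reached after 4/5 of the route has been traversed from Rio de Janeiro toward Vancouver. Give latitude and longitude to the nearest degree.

≈ lat 39°, lon -99°

Convert each endpoint to a unit vector on the sphere (x = cos φ cos λ, y = cos φ sin λ, z = sin φ).
The central angle between the endpoints is δ = arccos(p₁·p₂) ≈ 1.762 rad (100.9°).
Interpolate at f = 4/5 with slerp weights a = sin((1−f)δ)/sin δ ≈ 0.351, b = sin(fδ)/sin δ ≈ 1.005.
p = a·p₁ + b·p₂ ≈ (-0.122, -0.771, 0.625); φ = arcsin(p_z) ≈ 38.71°, λ = atan2(p_y, p_x) ≈ -98.99°.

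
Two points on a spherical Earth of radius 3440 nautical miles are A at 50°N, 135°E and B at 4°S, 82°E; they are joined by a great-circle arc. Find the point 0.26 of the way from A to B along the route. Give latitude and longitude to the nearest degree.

≈ 38°N, 115°E

Convert each endpoint to a unit vector on the sphere (x = cos φ cos λ, y = cos φ sin λ, z = sin φ).
The central angle between the endpoints is δ = arccos(p₁·p₂) ≈ 1.232 rad (70.6°).
Interpolate at f = 0.26 with slerp weights a = sin((1−f)δ)/sin δ ≈ 0.838, b = sin(fδ)/sin δ ≈ 0.334.
p = a·p₁ + b·p₂ ≈ (-0.335, 0.711, 0.619); φ = arcsin(p_z) ≈ 38.23°, λ = atan2(p_y, p_x) ≈ 115.21°.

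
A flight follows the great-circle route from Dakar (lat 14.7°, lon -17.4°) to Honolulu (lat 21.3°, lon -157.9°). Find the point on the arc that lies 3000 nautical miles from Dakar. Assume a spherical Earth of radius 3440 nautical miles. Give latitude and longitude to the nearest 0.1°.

Write both endpoints as unit vectors p₁, p₂ with components (cos φ cos λ, cos φ sin λ, sin φ).
The central angle between the endpoints is δ = arccos(p₁·p₂) ≈ 2.218 rad (127.1°). The total great-circle distance is δ·R ≈ 2.218 × 3440 ≈ 7631 nmi, so the target fraction is f = 3000/7631 ≈ 0.393.
Interpolate at f ≈ 0.393 with slerp weights a = sin((1−f)δ)/sin δ ≈ 1.222, b = sin(fδ)/sin δ ≈ 0.960.
p = a·p₁ + b·p₂ ≈ (0.299, -0.690, 0.659); φ = arcsin(p_z) ≈ 41.22°, λ = atan2(p_y, p_x) ≈ -66.54°.

≈ lat 41.2°, lon -66.5°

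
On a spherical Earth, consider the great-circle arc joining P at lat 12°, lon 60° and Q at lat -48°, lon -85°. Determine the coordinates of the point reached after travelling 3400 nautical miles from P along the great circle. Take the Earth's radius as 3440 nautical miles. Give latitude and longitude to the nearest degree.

≈ lat -35°, lon 27°

Write both endpoints as unit vectors p₁, p₂ with components (cos φ cos λ, cos φ sin λ, sin φ).
The central angle between the endpoints is δ = arccos(p₁·p₂) ≈ 2.333 rad (133.7°). The total great-circle distance is δ·R ≈ 2.333 × 3440 ≈ 8026 nmi, so the target fraction is f = 3400/8026 ≈ 0.424.
Interpolate at f ≈ 0.424 with slerp weights a = sin((1−f)δ)/sin δ ≈ 1.348, b = sin(fδ)/sin δ ≈ 1.155.
p = a·p₁ + b·p₂ ≈ (0.726, 0.372, -0.578); φ = arcsin(p_z) ≈ -35.31°, λ = atan2(p_y, p_x) ≈ 27.10°.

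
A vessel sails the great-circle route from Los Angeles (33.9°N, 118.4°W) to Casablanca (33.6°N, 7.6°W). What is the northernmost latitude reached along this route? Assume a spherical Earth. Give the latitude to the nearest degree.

≈ 50°N

The great circle lies in the plane with unit normal n̂ = (p₁ × p₂)/|p₁ × p₂|.
Here n̂_z ≈ +0.648; the vertex latitude is φ_max = arccos|n̂_z| ≈ 49.6°.
Check via Clairaut: cos φ_max = |cos φ₁| · sin C = cos(33.9°)·sin(51.3°) ≈ 0.648, again giving ≈ 49.6°.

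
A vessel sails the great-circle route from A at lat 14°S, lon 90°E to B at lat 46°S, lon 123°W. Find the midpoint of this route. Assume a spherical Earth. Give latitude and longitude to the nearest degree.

≈ lat 61°S, lon 134°E

The haversine formula gives a central angle δ ≈ 1.973 rad (113.0°) between the endpoints.
Interpolate at f = 1/2 with slerp weights a = sin((1−f)δ)/sin δ ≈ 0.906, b = sin(fδ)/sin δ ≈ 0.906.
p = a·p₁ + b·p₂ ≈ (-0.343, 0.351, -0.871); φ = arcsin(p_z) ≈ -60.60°, λ = atan2(p_y, p_x) ≈ 134.30°.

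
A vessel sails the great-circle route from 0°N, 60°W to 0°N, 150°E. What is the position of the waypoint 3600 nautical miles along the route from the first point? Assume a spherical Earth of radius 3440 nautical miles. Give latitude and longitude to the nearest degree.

Convert each endpoint to a unit vector on the sphere (x = cos φ cos λ, y = cos φ sin λ, z = sin φ).
The central angle between the endpoints is δ = arccos(p₁·p₂) ≈ 2.618 rad (150.0°). The total great-circle distance is δ·R ≈ 2.618 × 3440 ≈ 9006 nmi, so the target fraction is f = 3600/9006 ≈ 0.400.
Interpolate at f ≈ 0.400 with slerp weights a = sin((1−f)δ)/sin δ ≈ 2.000, b = sin(fδ)/sin δ ≈ 1.731.
p = a·p₁ + b·p₂ ≈ (-0.499, -0.866, 0.000); φ = arcsin(p_z) ≈ 0.00°, λ = atan2(p_y, p_x) ≈ -119.96°.

≈ 0°N, 120°W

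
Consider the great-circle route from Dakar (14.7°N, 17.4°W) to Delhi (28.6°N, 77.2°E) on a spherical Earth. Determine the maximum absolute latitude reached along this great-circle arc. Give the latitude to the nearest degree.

≈ 32°N

The great circle lies in the plane with unit normal n̂ = (p₁ × p₂)/|p₁ × p₂|.
Here n̂_z ≈ +0.848; the vertex latitude is φ_max = arccos|n̂_z| ≈ 32.0°.
Check via Clairaut: cos φ_max = |cos φ₁| · sin C = cos(14.7°)·sin(61.2°) ≈ 0.848, again giving ≈ 32.0°.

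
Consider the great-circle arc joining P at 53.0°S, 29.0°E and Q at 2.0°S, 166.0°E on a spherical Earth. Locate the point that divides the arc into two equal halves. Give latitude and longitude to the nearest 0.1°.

The haversine formula gives a central angle δ ≈ 1.995 rad (114.3°) between the endpoints.
Interpolate at f = 1/2 with slerp weights a = sin((1−f)δ)/sin δ ≈ 0.922, b = sin(fδ)/sin δ ≈ 0.922.
p = a·p₁ + b·p₂ ≈ (-0.409, 0.492, -0.769); φ = arcsin(p_z) ≈ -50.23°, λ = atan2(p_y, p_x) ≈ 129.72°.

≈ 50.2°S, 129.7°E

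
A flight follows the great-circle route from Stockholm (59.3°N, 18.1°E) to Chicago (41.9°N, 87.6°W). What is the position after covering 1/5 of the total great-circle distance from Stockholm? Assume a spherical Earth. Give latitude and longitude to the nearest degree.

Convert each endpoint to a unit vector on the sphere (x = cos φ cos λ, y = cos φ sin λ, z = sin φ).
The central angle between the endpoints is δ = arccos(p₁·p₂) ≈ 1.080 rad (61.9°).
Interpolate at f = 1/5 with slerp weights a = sin((1−f)δ)/sin δ ≈ 0.862, b = sin(fδ)/sin δ ≈ 0.243.
p = a·p₁ + b·p₂ ≈ (0.426, -0.044, 0.904); φ = arcsin(p_z) ≈ 64.64°, λ = atan2(p_y, p_x) ≈ -5.89°.

≈ 65°N, 6°W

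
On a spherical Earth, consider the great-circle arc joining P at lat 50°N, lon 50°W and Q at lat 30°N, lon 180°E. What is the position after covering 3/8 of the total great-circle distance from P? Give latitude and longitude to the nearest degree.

Write both endpoints as unit vectors p₁, p₂ with components (cos φ cos λ, cos φ sin λ, sin φ).
The central angle between the endpoints is δ = arccos(p₁·p₂) ≈ 1.546 rad (88.6°).
Interpolate at f = 3/8 with slerp weights a = sin((1−f)δ)/sin δ ≈ 0.823, b = sin(fδ)/sin δ ≈ 0.548.
p = a·p₁ + b·p₂ ≈ (-0.134, -0.405, 0.904); φ = arcsin(p_z) ≈ 64.73°, λ = atan2(p_y, p_x) ≈ -108.36°.

≈ lat 65°N, lon 108°W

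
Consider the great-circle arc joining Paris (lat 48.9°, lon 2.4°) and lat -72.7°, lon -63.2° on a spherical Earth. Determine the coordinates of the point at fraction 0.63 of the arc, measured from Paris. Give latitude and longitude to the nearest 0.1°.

≈ lat -30.0°, lon -21.3°

From cos δ = sin φ₁ sin φ₂ + cos φ₁ cos φ₂ cos Δλ, the central angle is δ ≈ 2.264 rad (129.7°).
Interpolate at f = 0.63 with slerp weights a = sin((1−f)δ)/sin δ ≈ 0.966, b = sin(fδ)/sin δ ≈ 1.286.
p = a·p₁ + b·p₂ ≈ (0.807, -0.315, -0.500); φ = arcsin(p_z) ≈ -30.01°, λ = atan2(p_y, p_x) ≈ -21.32°.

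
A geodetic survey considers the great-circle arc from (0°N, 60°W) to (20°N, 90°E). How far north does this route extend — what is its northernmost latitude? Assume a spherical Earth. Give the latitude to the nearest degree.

≈ 36°N

The great circle lies in the plane with unit normal n̂ = (p₁ × p₂)/|p₁ × p₂|.
Here n̂_z ≈ +0.808; the vertex latitude is φ_max = arccos|n̂_z| ≈ 36.1°.
Check via Clairaut: cos φ_max = |cos φ₁| · sin C = cos(0.0°)·sin(53.9°) ≈ 0.808, again giving ≈ 36.1°.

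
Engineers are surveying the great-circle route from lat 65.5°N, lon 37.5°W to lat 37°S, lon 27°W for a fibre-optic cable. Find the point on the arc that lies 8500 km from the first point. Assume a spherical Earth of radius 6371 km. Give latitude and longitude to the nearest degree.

Convert each endpoint to a unit vector on the sphere (x = cos φ cos λ, y = cos φ sin λ, z = sin φ).
The central angle between the endpoints is δ = arccos(p₁·p₂) ≈ 1.795 rad (102.8°). The total great-circle distance is δ·R ≈ 1.795 × 6371 ≈ 11434 km, so the target fraction is f = 8500/11434 ≈ 0.743.
Interpolate at f ≈ 0.743 with slerp weights a = sin((1−f)δ)/sin δ ≈ 0.456, b = sin(fδ)/sin δ ≈ 0.997.
p = a·p₁ + b·p₂ ≈ (0.859, -0.477, -0.185); φ = arcsin(p_z) ≈ -10.68°, λ = atan2(p_y, p_x) ≈ -29.01°.

≈ lat 11°S, lon 29°W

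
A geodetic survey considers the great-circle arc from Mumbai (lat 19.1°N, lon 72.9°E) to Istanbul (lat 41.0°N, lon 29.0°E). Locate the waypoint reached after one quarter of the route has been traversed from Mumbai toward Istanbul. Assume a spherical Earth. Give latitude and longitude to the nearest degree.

≈ lat 26°N, lon 64°E

Write both endpoints as unit vectors p₁, p₂ with components (cos φ cos λ, cos φ sin λ, sin φ).
The central angle between the endpoints is δ = arccos(p₁·p₂) ≈ 0.755 rad (43.2°).
Interpolate at f = 1/4 with slerp weights a = sin((1−f)δ)/sin δ ≈ 0.783, b = sin(fδ)/sin δ ≈ 0.274.
p = a·p₁ + b·p₂ ≈ (0.398, 0.807, 0.436); φ = arcsin(p_z) ≈ 25.83°, λ = atan2(p_y, p_x) ≈ 63.74°.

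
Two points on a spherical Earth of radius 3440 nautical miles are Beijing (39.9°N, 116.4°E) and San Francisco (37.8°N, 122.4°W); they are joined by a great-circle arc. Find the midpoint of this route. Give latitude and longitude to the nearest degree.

Write both endpoints as unit vectors p₁, p₂ with components (cos φ cos λ, cos φ sin λ, sin φ).
The central angle between the endpoints is δ = arccos(p₁·p₂) ≈ 1.492 rad (85.5°).
Interpolate at f = 1/2 with slerp weights a = sin((1−f)δ)/sin δ ≈ 0.681, b = sin(fδ)/sin δ ≈ 0.681.
p = a·p₁ + b·p₂ ≈ (-0.520, 0.014, 0.854); φ = arcsin(p_z) ≈ 58.63°, λ = atan2(p_y, p_x) ≈ 178.50°.

≈ (59°N, 179°E)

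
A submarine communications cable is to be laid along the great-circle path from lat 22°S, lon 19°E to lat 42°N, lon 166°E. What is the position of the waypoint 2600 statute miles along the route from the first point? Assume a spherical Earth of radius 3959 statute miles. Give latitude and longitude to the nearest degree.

≈ lat 5°N, lon 45°E

From cos δ = sin φ₁ sin φ₂ + cos φ₁ cos φ₂ cos Δλ, the central angle is δ ≈ 2.547 rad (145.9°). The total great-circle distance is δ·R ≈ 2.547 × 3959 ≈ 10085 mi, so the target fraction is f = 2600/10085 ≈ 0.258.
Interpolate at f ≈ 0.258 with slerp weights a = sin((1−f)δ)/sin δ ≈ 1.695, b = sin(fδ)/sin δ ≈ 1.090.
p = a·p₁ + b·p₂ ≈ (0.700, 0.708, 0.094); φ = arcsin(p_z) ≈ 5.42°, λ = atan2(p_y, p_x) ≈ 45.31°.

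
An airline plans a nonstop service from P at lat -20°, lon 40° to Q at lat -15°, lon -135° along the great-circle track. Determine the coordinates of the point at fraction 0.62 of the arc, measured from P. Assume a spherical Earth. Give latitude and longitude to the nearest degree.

Convert each endpoint to a unit vector on the sphere (x = cos φ cos λ, y = cos φ sin λ, z = sin φ).
The central angle between the endpoints is δ = arccos(p₁·p₂) ≈ 2.525 rad (144.7°).
Interpolate at f = 0.62 with slerp weights a = sin((1−f)δ)/sin δ ≈ 1.416, b = sin(fδ)/sin δ ≈ 1.729.
p = a·p₁ + b·p₂ ≈ (-0.162, -0.326, -0.932); φ = arcsin(p_z) ≈ -68.68°, λ = atan2(p_y, p_x) ≈ -116.41°.

≈ lat -69°, lon -116°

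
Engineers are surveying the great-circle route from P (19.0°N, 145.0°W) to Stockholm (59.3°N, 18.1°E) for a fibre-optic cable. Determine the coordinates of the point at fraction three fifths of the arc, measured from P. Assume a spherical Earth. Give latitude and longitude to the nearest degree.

≈ (77°N, 110°W)

Convert each endpoint to a unit vector on the sphere (x = cos φ cos λ, y = cos φ sin λ, z = sin φ).
The central angle between the endpoints is δ = arccos(p₁·p₂) ≈ 1.754 rad (100.5°).
Interpolate at f = 3/5 with slerp weights a = sin((1−f)δ)/sin δ ≈ 0.656, b = sin(fδ)/sin δ ≈ 0.883.
p = a·p₁ + b·p₂ ≈ (-0.080, -0.216, 0.973); φ = arcsin(p_z) ≈ 76.70°, λ = atan2(p_y, p_x) ≈ -110.27°.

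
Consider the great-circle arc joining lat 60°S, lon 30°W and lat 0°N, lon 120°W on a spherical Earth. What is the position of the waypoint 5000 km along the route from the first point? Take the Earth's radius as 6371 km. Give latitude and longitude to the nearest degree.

≈ lat 38°S, lon 93°W

Convert each endpoint to a unit vector on the sphere (x = cos φ cos λ, y = cos φ sin λ, z = sin φ).
The central angle between the endpoints is δ = arccos(p₁·p₂) ≈ 1.571 rad (90.0°). The total great-circle distance is δ·R ≈ 1.571 × 6371 ≈ 10008 km, so the target fraction is f = 5000/10008 ≈ 0.500.
Interpolate at f ≈ 0.500 with slerp weights a = sin((1−f)δ)/sin δ ≈ 0.708, b = sin(fδ)/sin δ ≈ 0.707.
p = a·p₁ + b·p₂ ≈ (-0.047, -0.789, -0.613); φ = arcsin(p_z) ≈ -37.79°, λ = atan2(p_y, p_x) ≈ -93.41°.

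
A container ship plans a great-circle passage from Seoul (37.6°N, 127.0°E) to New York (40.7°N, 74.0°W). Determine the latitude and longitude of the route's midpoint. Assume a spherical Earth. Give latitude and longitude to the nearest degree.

The haversine formula gives a central angle δ ≈ 1.734 rad (99.4°) between the endpoints.
Interpolate at f = 1/2 with slerp weights a = sin((1−f)δ)/sin δ ≈ 0.773, b = sin(fδ)/sin δ ≈ 0.773.
p = a·p₁ + b·p₂ ≈ (-0.207, -0.074, 0.976); φ = arcsin(p_z) ≈ 77.30°, λ = atan2(p_y, p_x) ≈ -160.28°.

≈ (77°N, 160°W)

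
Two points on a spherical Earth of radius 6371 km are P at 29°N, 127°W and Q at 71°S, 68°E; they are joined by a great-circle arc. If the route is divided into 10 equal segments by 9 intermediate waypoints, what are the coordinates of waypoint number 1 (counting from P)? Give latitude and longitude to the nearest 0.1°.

≈ 15.4°N, 128.7°W

Convert each endpoint to a unit vector on the sphere (x = cos φ cos λ, y = cos φ sin λ, z = sin φ).
The central angle between the endpoints is δ = arccos(p₁·p₂) ≈ 2.394 rad (137.2°).
Interpolate at f = 1/10 with slerp weights a = sin((1−f)δ)/sin δ ≈ 1.227, b = sin(fδ)/sin δ ≈ 0.349.
p = a·p₁ + b·p₂ ≈ (-0.603, -0.752, 0.265); φ = arcsin(p_z) ≈ 15.38°, λ = atan2(p_y, p_x) ≈ -128.75°.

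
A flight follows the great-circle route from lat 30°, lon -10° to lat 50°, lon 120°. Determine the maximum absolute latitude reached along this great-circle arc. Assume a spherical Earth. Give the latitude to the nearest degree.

The great circle lies in the plane with unit normal n̂ = (p₁ × p₂)/|p₁ × p₂|.
Here n̂_z ≈ +0.427; the vertex latitude is φ_max = arccos|n̂_z| ≈ 64.7°.

≈ 65°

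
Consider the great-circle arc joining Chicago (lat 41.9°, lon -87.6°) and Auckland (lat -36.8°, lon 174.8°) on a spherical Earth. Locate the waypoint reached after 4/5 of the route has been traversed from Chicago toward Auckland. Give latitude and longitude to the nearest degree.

From cos δ = sin φ₁ sin φ₂ + cos φ₁ cos φ₂ cos Δλ, the central angle is δ ≈ 2.070 rad (118.6°).
Interpolate at f = 4/5 with slerp weights a = sin((1−f)δ)/sin δ ≈ 0.458, b = sin(fδ)/sin δ ≈ 1.135.
p = a·p₁ + b·p₂ ≈ (-0.891, -0.258, -0.374); φ = arcsin(p_z) ≈ -21.95°, λ = atan2(p_y, p_x) ≈ -163.82°.

≈ lat -22°, lon -164°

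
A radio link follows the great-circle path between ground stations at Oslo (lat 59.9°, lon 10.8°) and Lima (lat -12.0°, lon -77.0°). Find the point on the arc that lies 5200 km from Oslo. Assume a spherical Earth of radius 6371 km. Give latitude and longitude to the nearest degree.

From cos δ = sin φ₁ sin φ₂ + cos φ₁ cos φ₂ cos Δλ, the central angle is δ ≈ 1.733 rad (99.3°). The total great-circle distance is δ·R ≈ 1.733 × 6371 ≈ 11038 km, so the target fraction is f = 5200/11038 ≈ 0.471.
Interpolate at f ≈ 0.471 with slerp weights a = sin((1−f)δ)/sin δ ≈ 0.804, b = sin(fδ)/sin δ ≈ 0.738.
p = a·p₁ + b·p₂ ≈ (0.558, -0.628, 0.542); φ = arcsin(p_z) ≈ 32.82°, λ = atan2(p_y, p_x) ≈ -48.36°.

≈ lat 33°, lon -48°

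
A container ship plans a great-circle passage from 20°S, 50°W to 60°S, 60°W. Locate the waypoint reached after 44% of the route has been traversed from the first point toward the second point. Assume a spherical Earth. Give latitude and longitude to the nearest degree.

≈ 38°S, 53°W

Write both endpoints as unit vectors p₁, p₂ with components (cos φ cos λ, cos φ sin λ, sin φ).
The central angle between the endpoints is δ = arccos(p₁·p₂) ≈ 0.709 rad (40.6°).
Interpolate at f = 0.44 with slerp weights a = sin((1−f)δ)/sin δ ≈ 0.594, b = sin(fδ)/sin δ ≈ 0.471.
p = a·p₁ + b·p₂ ≈ (0.477, -0.632, -0.611); φ = arcsin(p_z) ≈ -37.69°, λ = atan2(p_y, p_x) ≈ -52.96°.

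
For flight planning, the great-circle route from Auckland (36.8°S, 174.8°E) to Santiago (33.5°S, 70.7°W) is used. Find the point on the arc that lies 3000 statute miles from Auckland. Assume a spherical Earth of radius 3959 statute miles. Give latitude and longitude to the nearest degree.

The haversine formula gives a central angle δ ≈ 1.517 rad (86.9°) between the endpoints. The total great-circle distance is δ·R ≈ 1.517 × 3959 ≈ 6006 mi, so the target fraction is f = 3000/6006 ≈ 0.500.
Interpolate at f ≈ 0.500 with slerp weights a = sin((1−f)δ)/sin δ ≈ 0.689, b = sin(fδ)/sin δ ≈ 0.688.
p = a·p₁ + b·p₂ ≈ (-0.360, -0.492, -0.793); φ = arcsin(p_z) ≈ -52.45°, λ = atan2(p_y, p_x) ≈ -126.21°.

≈ 52°S, 126°W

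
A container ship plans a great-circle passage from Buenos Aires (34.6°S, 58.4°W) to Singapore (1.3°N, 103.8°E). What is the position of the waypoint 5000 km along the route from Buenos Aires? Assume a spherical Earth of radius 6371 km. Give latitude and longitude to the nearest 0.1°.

≈ 64.7°S, 1.9°W

From cos δ = sin φ₁ sin φ₂ + cos φ₁ cos φ₂ cos Δλ, the central angle is δ ≈ 2.492 rad (142.8°). The total great-circle distance is δ·R ≈ 2.492 × 6371 ≈ 15877 km, so the target fraction is f = 5000/15877 ≈ 0.315.
Interpolate at f ≈ 0.315 with slerp weights a = sin((1−f)δ)/sin δ ≈ 1.638, b = sin(fδ)/sin δ ≈ 1.169.
p = a·p₁ + b·p₂ ≈ (0.428, -0.014, -0.904); φ = arcsin(p_z) ≈ -64.65°, λ = atan2(p_y, p_x) ≈ -1.87°.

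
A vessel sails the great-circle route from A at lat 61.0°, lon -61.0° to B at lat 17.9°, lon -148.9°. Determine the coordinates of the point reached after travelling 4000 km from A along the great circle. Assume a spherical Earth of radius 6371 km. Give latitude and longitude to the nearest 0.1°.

From cos δ = sin φ₁ sin φ₂ + cos φ₁ cos φ₂ cos Δλ, the central angle is δ ≈ 1.281 rad (73.4°). The total great-circle distance is δ·R ≈ 1.281 × 6371 ≈ 8161 km, so the target fraction is f = 4000/8161 ≈ 0.490.
Interpolate at f ≈ 0.490 with slerp weights a = sin((1−f)δ)/sin δ ≈ 0.634, b = sin(fδ)/sin δ ≈ 0.613.
p = a·p₁ + b·p₂ ≈ (-0.350, -0.570, 0.743); φ = arcsin(p_z) ≈ 47.99°, λ = atan2(p_y, p_x) ≈ -121.57°.

≈ lat 48.0°, lon -121.6°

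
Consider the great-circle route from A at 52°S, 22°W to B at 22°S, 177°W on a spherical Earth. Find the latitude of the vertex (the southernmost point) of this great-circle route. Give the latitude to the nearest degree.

The great circle lies in the plane with unit normal n̂ = (p₁ × p₂)/|p₁ × p₂|.
Here n̂_z ≈ -0.247; the vertex latitude is φ_max = arccos|n̂_z| ≈ 75.7°.
Check via Clairaut: cos φ_max = |cos φ₁| · sin C = cos(52.0°)·sin(156.3°) ≈ 0.247, again giving ≈ 75.7°.

≈ 76°S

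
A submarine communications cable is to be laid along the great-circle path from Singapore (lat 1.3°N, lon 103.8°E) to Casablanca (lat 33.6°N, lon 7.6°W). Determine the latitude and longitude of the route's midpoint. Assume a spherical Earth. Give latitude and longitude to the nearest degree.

From cos δ = sin φ₁ sin φ₂ + cos φ₁ cos φ₂ cos Δλ, the central angle is δ ≈ 1.866 rad (106.9°).
Interpolate at f = 1/2 with slerp weights a = sin((1−f)δ)/sin δ ≈ 0.840, b = sin(fδ)/sin δ ≈ 0.840.
p = a·p₁ + b·p₂ ≈ (0.493, 0.723, 0.484); φ = arcsin(p_z) ≈ 28.94°, λ = atan2(p_y, p_x) ≈ 55.70°.

≈ lat 29°N, lon 56°E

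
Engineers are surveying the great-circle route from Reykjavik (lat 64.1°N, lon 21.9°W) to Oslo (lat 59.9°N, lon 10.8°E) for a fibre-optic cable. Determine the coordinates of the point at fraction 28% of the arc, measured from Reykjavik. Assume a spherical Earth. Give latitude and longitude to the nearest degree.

The haversine formula gives a central angle δ ≈ 0.274 rad (15.7°) between the endpoints.
Interpolate at f = 0.28 with slerp weights a = sin((1−f)δ)/sin δ ≈ 0.724, b = sin(fδ)/sin δ ≈ 0.283.
p = a·p₁ + b·p₂ ≈ (0.433, -0.091, 0.897); φ = arcsin(p_z) ≈ 63.73°, λ = atan2(p_y, p_x) ≈ -11.92°.

≈ lat 64°N, lon 12°W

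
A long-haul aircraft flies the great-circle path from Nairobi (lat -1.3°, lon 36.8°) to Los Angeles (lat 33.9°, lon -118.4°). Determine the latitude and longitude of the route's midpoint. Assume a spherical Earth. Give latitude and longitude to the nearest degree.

From cos δ = sin φ₁ sin φ₂ + cos φ₁ cos φ₂ cos Δλ, the central angle is δ ≈ 2.443 rad (140.0°).
Interpolate at f = 1/2 with slerp weights a = sin((1−f)δ)/sin δ ≈ 1.462, b = sin(fδ)/sin δ ≈ 1.462.
p = a·p₁ + b·p₂ ≈ (0.593, -0.192, 0.782); φ = arcsin(p_z) ≈ 51.44°, λ = atan2(p_y, p_x) ≈ -17.93°.

≈ lat 51°, lon -18°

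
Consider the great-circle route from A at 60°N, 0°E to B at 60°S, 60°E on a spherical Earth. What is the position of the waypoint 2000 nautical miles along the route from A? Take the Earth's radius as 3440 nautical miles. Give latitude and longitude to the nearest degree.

Convert each endpoint to a unit vector on the sphere (x = cos φ cos λ, y = cos φ sin λ, z = sin φ).
The central angle between the endpoints is δ = arccos(p₁·p₂) ≈ 2.246 rad (128.7°). The total great-circle distance is δ·R ≈ 2.246 × 3440 ≈ 7726 nmi, so the target fraction is f = 2000/7726 ≈ 0.259.
Interpolate at f ≈ 0.259 with slerp weights a = sin((1−f)δ)/sin δ ≈ 1.275, b = sin(fδ)/sin δ ≈ 0.704.
p = a·p₁ + b·p₂ ≈ (0.814, 0.305, 0.495); φ = arcsin(p_z) ≈ 29.69°, λ = atan2(p_y, p_x) ≈ 20.53°.

≈ 30°N, 21°E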